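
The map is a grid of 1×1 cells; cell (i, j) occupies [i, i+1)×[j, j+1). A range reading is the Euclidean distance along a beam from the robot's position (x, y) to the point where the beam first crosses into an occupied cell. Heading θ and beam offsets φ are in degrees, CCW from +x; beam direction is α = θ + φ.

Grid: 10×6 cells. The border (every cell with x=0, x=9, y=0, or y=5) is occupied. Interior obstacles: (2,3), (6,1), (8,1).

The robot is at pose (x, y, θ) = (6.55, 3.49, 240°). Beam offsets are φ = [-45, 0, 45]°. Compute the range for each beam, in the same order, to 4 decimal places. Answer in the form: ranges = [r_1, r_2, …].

beam 1: φ=-45°, α=195°
  direction (-0.9659, -0.2588); cell (6,3); t to first gridline: x 0.5694, y 1.8932 (then +1.0353 / +3.8637)
    (5,3) via x @ 0.5694
    (4,3) via x @ 1.6047
    (4,2) via y @ 1.8932
    (3,2) via x @ 2.6400
    (2,2) via x @ 3.6752
    (1,2) via x @ 4.7105
    (0,2) via x @ 5.7458  # hit
  → r_1 = 5.7458
beam 2: φ=0°, α=240°
  direction (-0.5000, -0.8660); cell (6,3); t to first gridline: x 1.1000, y 0.5658 (then +2.0000 / +1.1547)
    (6,2) via y @ 0.5658
    (5,2) via x @ 1.1000
    (5,1) via y @ 1.7205
    (5,0) via y @ 2.8752  # hit
  → r_2 = 2.8752
beam 3: φ=45°, α=285°
  direction (0.2588, -0.9659); cell (6,3); t to first gridline: x 1.7387, y 0.5073 (then +3.8637 / +1.0353)
    (6,2) via y @ 0.5073
    (6,1) via y @ 1.5426  # hit
  → r_3 = 1.5426

ranges = [5.7458, 2.8752, 1.5426]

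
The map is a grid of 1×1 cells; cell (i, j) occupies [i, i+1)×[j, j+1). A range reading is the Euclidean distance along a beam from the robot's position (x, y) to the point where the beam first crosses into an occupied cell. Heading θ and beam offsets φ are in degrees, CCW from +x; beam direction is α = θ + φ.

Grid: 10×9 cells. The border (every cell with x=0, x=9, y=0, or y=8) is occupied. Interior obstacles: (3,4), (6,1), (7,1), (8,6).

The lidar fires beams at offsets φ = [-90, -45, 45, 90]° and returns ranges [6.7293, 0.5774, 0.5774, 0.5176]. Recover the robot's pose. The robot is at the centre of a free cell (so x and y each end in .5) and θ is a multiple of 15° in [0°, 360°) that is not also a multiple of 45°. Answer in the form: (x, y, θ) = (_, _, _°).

(x, y, θ) = (8.5, 1.5, 195°)

Candidates: 52 free-cell centres × 16 headings = 832 poses. Raycast each; keep the one whose scan matches to 4 dp.
  (4.5, 5.5, 195°): beam 1 = 2.5882 ≠ 6.7293 ✗
  (6.5, 4.5, 240°): beam 1 = 6.3509 ≠ 6.7293 ✗
  (5.5, 1.5, 330°): beam 1 = 0.5774 ≠ 6.7293 ✗
  …
  (8.5, 1.5, 195°): r_1=6.7293, r_2=0.5774, r_3=0.5774, r_4=0.5176 — all match ✓
No second candidate reproduces the full scan.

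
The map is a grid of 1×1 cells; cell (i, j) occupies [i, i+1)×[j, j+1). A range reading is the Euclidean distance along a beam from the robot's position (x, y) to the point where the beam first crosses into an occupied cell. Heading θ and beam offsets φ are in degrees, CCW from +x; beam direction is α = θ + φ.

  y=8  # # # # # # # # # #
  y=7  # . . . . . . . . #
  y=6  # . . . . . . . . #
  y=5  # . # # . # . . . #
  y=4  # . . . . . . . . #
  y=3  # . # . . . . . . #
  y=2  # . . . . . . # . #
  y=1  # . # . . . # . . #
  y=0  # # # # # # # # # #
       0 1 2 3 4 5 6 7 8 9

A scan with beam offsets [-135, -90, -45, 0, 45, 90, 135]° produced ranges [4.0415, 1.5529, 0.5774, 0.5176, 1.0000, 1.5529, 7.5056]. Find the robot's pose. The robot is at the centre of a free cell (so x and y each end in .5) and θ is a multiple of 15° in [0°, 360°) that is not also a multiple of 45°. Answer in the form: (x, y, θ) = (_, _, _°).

(x, y, θ) = (4.5, 1.5, 285°)

The pose lattice has 49·16 = 784 candidates. Test each by forward raycasting.
  (7.5, 7.5, 330°): beam 1 = 6.7293 ≠ 4.0415 ✗
  (3.5, 3.5, 240°): beam 1 = 1.5529 ≠ 4.0415 ✗
  (3.5, 6.5, 210°): beam 1 = 1.5529 ≠ 4.0415 ✗
  …
  (4.5, 1.5, 285°): r_1=4.0415, r_2=1.5529, r_3=0.5774, r_4=0.5176, r_5=1.0000, r_6=1.5529, r_7=7.5056 — all match ✓
Unique over the lattice → pose = (4.5, 1.5, 285°).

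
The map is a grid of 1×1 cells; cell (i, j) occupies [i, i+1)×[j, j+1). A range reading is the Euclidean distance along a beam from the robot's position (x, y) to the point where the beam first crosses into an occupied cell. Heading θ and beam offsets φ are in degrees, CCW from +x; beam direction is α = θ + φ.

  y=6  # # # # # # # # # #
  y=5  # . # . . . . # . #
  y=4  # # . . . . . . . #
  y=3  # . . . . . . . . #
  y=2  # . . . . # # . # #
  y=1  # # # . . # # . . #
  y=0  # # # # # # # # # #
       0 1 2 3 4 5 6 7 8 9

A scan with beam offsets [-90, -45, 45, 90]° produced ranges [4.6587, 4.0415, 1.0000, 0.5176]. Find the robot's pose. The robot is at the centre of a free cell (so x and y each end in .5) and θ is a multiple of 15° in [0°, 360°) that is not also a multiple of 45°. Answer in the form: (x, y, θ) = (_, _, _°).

Enumerate (i+0.5, j+0.5, θ) over the 30 free cells and 16 admissible headings. For each, cast all 4 beams and compare to the given ranges.
  (3.5, 5.5, 240°): beam 1 = 0.5774 ≠ 4.6587 ✗
  (7.5, 3.5, 60°): beam 1 = 1.0000 ≠ 4.6587 ✗
  (5.5, 3.5, 285°): beam 2 = 0.5774 ≠ 4.0415 ✗
  (6.5, 3.5, 195°): beam 1 = 2.5882 ≠ 4.6587 ✗
  …
  (4.5, 1.5, 165°): r_1=4.6587, r_2=4.0415, r_3=1.0000, r_4=0.5176 — all match ✓
Unique over the lattice → pose = (4.5, 1.5, 165°).

(x, y, θ) = (4.5, 1.5, 165°)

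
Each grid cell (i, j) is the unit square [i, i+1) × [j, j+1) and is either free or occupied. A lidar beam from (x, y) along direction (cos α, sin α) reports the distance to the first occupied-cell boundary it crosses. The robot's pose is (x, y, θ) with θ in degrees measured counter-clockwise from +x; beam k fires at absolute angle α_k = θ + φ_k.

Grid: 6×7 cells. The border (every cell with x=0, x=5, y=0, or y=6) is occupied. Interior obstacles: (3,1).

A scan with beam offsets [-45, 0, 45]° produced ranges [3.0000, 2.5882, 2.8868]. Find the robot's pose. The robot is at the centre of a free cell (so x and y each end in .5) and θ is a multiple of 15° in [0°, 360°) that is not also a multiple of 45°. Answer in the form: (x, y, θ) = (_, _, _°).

Candidates: 19 free-cell centres × 16 headings = 304 poses. Raycast each; keep the one whose scan matches to 4 dp.
  (1.5, 3.5, 165°): beam 1 = 1.0000 ≠ 3.0000 ✗
  (4.5, 4.5, 15°): beam 1 = 0.5774 ≠ 3.0000 ✗
  (3.5, 5.5, 165°): beam 1 = 0.5774 ≠ 3.0000 ✗
  (1.5, 5.5, 345°): beam 1 = 4.0415 ≠ 3.0000 ✗
  …
  (2.5, 4.5, 285°): r_1=3.0000, r_2=2.5882, r_3=2.8868 — all match ✓
No second candidate reproduces the full scan.

(x, y, θ) = (2.5, 4.5, 285°)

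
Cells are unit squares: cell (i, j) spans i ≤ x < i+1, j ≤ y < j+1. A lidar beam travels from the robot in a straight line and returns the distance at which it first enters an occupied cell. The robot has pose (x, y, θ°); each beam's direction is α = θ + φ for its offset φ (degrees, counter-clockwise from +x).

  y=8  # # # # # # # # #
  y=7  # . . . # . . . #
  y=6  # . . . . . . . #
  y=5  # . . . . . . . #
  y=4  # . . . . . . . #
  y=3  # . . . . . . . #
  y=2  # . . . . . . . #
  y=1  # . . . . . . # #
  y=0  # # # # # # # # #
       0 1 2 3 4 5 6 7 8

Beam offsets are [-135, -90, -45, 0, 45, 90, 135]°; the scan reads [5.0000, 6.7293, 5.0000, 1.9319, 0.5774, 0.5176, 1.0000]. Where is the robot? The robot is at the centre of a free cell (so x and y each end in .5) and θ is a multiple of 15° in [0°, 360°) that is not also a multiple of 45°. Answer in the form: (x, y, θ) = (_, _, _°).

Enumerate (i+0.5, j+0.5, θ) over the 47 free cells and 16 admissible headings. For each, cast all 7 beams and compare to the given ranges.
  (4.5, 2.5, 150°): beam 1 = 3.6235 ≠ 5.0000 ✗
  (7.5, 4.5, 165°): beam 1 = 0.5774 ≠ 5.0000 ✗
  (6.5, 4.5, 330°): beam 1 = 5.6940 ≠ 5.0000 ✗
  (1.5, 4.5, 345°): beam 1 = 0.5774 ≠ 5.0000 ✗
  …
  (1.5, 3.5, 105°): r_1=5.0000, r_2=6.7293, r_3=5.0000, r_4=1.9319, r_5=0.5774, r_6=0.5176, r_7=1.0000 — all match ✓
Unique over the lattice → pose = (1.5, 3.5, 105°).

(x, y, θ) = (1.5, 3.5, 105°)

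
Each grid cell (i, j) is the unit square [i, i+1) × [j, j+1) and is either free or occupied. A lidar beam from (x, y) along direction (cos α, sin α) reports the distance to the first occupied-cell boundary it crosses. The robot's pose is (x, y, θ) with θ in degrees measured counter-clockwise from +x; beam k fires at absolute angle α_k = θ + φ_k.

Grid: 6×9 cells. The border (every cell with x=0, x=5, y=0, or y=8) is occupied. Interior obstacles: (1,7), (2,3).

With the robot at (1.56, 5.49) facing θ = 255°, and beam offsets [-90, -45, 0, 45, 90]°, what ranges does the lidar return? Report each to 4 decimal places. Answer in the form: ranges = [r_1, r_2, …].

ranges = [0.5798, 0.6466, 2.1637, 1.7205, 3.5614]

beam 1: φ=-90°, α=165°
  dir = (cos 165°, sin 165°) = (-0.9659, 0.2588); from cell (1,5)
  next x-line at t=0.5798, next y-line at t=1.9705; Δt_x=1.0353, Δt_y=3.8637
    x: enter (0,5) at t=0.5798 ← occupied
  → r_1 = 0.5798
beam 2: φ=-45°, α=210°
  dir = (cos 210°, sin 210°) = (-0.8660, -0.5000); from cell (1,5)
  next x-line at t=0.6466, next y-line at t=0.9800; Δt_x=1.1547, Δt_y=2.0000
    x: enter (0,5) at t=0.6466 ← occupied
  → r_2 = 0.6466
beam 3: φ=0°, α=255°
  dir = (cos 255°, sin 255°) = (-0.2588, -0.9659); from cell (1,5)
  next x-line at t=2.1637, next y-line at t=0.5073; Δt_x=3.8637, Δt_y=1.0353
    y: enter (1,4) at t=0.5073
    y: enter (1,3) at t=1.5426
    x: enter (0,3) at t=2.1637 ← occupied
  → r_3 = 2.1637
beam 4: φ=45°, α=300°
  dir = (cos 300°, sin 300°) = (0.5000, -0.8660); from cell (1,5)
  next x-line at t=0.8800, next y-line at t=0.5658; Δt_x=2.0000, Δt_y=1.1547
    y: enter (1,4) at t=0.5658
    x: enter (2,4) at t=0.8800
    y: enter (2,3) at t=1.7205 ← occupied
  → r_4 = 1.7205
beam 5: φ=90°, α=345°
  dir = (cos 345°, sin 345°) = (0.9659, -0.2588); from cell (1,5)
  next x-line at t=0.4555, next y-line at t=1.8932; Δt_x=1.0353, Δt_y=3.8637
    x: enter (2,5) at t=0.4555
    x: enter (3,5) at t=1.4908
    y: enter (3,4) at t=1.8932
    x: enter (4,4) at t=2.5261
    x: enter (5,4) at t=3.5614 ← occupied
  → r_5 = 3.5614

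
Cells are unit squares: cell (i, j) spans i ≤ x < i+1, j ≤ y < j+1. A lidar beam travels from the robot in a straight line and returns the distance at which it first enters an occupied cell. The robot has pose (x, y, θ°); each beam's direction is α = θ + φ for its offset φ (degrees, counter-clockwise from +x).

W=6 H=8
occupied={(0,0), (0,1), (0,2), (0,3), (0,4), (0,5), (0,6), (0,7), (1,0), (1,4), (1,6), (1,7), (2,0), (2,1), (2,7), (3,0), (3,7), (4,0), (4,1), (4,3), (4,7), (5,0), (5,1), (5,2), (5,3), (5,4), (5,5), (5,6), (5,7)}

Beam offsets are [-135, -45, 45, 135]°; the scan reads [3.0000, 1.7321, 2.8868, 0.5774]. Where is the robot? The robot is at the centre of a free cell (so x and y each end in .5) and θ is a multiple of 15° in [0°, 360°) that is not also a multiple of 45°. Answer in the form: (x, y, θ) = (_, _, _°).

(x, y, θ) = (2.5, 4.5, 15°)

Candidates: 19 free-cell centres × 16 headings = 304 poses. Raycast each; keep the one whose scan matches to 4 dp.
  (2.5, 3.5, 75°): beam 1 = 2.8868 ≠ 3.0000 ✗
  (3.5, 2.5, 195°): beam 1 = 1.0000 ≠ 3.0000 ✗
  (1.5, 1.5, 150°): beam 1 = 0.5176 ≠ 3.0000 ✗
  …
  (2.5, 4.5, 15°): r_1=3.0000, r_2=1.7321, r_3=2.8868, r_4=0.5774 — all match ✓
Unique over the lattice → pose = (2.5, 4.5, 15°).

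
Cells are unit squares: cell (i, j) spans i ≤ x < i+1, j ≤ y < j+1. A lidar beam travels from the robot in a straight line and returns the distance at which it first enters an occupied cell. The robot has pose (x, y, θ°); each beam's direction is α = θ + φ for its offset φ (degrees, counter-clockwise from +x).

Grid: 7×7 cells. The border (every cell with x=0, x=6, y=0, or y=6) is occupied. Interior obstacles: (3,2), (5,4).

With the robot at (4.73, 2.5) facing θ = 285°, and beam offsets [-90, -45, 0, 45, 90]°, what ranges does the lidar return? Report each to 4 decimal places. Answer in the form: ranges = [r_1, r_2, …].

beam 1: φ=-90°, α=195°
  cosα=-0.9659 sinα=-0.2588 | (4,2) | tMaxX 0.7558 tMaxY 1.9319 | tΔX 1.0353 tΔY 3.8637
    t=0.7558 [x] (3,2) — stop
  → r_1 = 0.7558
beam 2: φ=-45°, α=240°
  cosα=-0.5000 sinα=-0.8660 | (4,2) | tMaxX 1.4600 tMaxY 0.5774 | tΔX 2.0000 tΔY 1.1547
    t=0.5774 [y] (4,1)
    t=1.4600 [x] (3,1)
    t=1.7321 [y] (3,0) — stop
  → r_2 = 1.7321
beam 3: φ=0°, α=285°
  cosα=0.2588 sinα=-0.9659 | (4,2) | tMaxX 1.0432 tMaxY 0.5176 | tΔX 3.8637 tΔY 1.0353
    t=0.5176 [y] (4,1)
    t=1.0432 [x] (5,1)
    t=1.5529 [y] (5,0) — stop
  → r_3 = 1.5529
beam 4: φ=45°, α=330°
  cosα=0.8660 sinα=-0.5000 | (4,2) | tMaxX 0.3118 tMaxY 1.0000 | tΔX 1.1547 tΔY 2.0000
    t=0.3118 [x] (5,2)
    t=1.0000 [y] (5,1)
    t=1.4665 [x] (6,1) — stop
  → r_4 = 1.4665
beam 5: φ=90°, α=15°
  cosα=0.9659 sinα=0.2588 | (4,2) | tMaxX 0.2795 tMaxY 1.9319 | tΔX 1.0353 tΔY 3.8637
    t=0.2795 [x] (5,2)
    t=1.3148 [x] (6,2) — stop
  → r_5 = 1.3148

ranges = [0.7558, 1.7321, 1.5529, 1.4665, 1.3148]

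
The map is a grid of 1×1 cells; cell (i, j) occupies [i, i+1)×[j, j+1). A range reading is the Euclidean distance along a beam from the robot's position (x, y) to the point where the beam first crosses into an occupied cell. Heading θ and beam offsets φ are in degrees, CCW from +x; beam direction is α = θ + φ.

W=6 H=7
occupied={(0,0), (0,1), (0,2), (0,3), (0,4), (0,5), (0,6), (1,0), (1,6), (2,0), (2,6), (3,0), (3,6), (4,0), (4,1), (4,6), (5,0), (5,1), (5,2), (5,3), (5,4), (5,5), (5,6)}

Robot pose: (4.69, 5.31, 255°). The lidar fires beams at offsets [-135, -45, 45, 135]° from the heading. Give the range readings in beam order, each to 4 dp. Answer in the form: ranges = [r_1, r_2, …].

beam 1: φ=-135°, α=120°
  direction (-0.5000, 0.8660); cell (4,5); t to first gridline: x 1.3800, y 0.7967 (then +2.0000 / +1.1547)
    (4,6) via y @ 0.7967  # hit
  → r_1 = 0.7967
beam 2: φ=-45°, α=210°
  direction (-0.8660, -0.5000); cell (4,5); t to first gridline: x 0.7967, y 0.6200 (then +1.1547 / +2.0000)
    (4,4) via y @ 0.6200
    (3,4) via x @ 0.7967
    (2,4) via x @ 1.9514
    (2,3) via y @ 2.6200
    (1,3) via x @ 3.1061
    (0,3) via x @ 4.2608  # hit
  → r_2 = 4.2608
beam 3: φ=45°, α=300°
  direction (0.5000, -0.8660); cell (4,5); t to first gridline: x 0.6200, y 0.3580 (then +2.0000 / +1.1547)
    (4,4) via y @ 0.3580
    (5,4) via x @ 0.6200  # hit
  → r_3 = 0.6200
beam 4: φ=135°, α=30°
  direction (0.8660, 0.5000); cell (4,5); t to first gridline: x 0.3580, y 1.3800 (then +1.1547 / +2.0000)
    (5,5) via x @ 0.3580  # hit
  → r_4 = 0.3580

ranges = [0.7967, 4.2608, 0.6200, 0.3580]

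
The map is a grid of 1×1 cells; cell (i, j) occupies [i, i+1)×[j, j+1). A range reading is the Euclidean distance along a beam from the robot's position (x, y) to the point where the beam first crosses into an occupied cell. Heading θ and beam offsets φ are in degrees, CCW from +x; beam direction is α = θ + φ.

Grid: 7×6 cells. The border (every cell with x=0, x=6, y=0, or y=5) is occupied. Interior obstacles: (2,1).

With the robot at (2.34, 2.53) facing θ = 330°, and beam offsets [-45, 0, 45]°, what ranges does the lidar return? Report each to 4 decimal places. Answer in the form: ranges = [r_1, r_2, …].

beam 1: φ=-45°, α=285°
  direction (0.2588, -0.9659); cell (2,2); t to first gridline: x 2.5500, y 0.5487 (then +3.8637 / +1.0353)
    (2,1) via y @ 0.5487  # hit
  → r_1 = 0.5487
beam 2: φ=0°, α=330°
  direction (0.8660, -0.5000); cell (2,2); t to first gridline: x 0.7621, y 1.0600 (then +1.1547 / +2.0000)
    (3,2) via x @ 0.7621
    (3,1) via y @ 1.0600
    (4,1) via x @ 1.9168
    (4,0) via y @ 3.0600  # hit
  → r_2 = 3.0600
beam 3: φ=45°, α=15°
  direction (0.9659, 0.2588); cell (2,2); t to first gridline: x 0.6833, y 1.8159 (then +1.0353 / +3.8637)
    (3,2) via x @ 0.6833
    (4,2) via x @ 1.7186
    (4,3) via y @ 1.8159
    (5,3) via x @ 2.7538
    (6,3) via x @ 3.7891  # hit
  → r_3 = 3.7891

ranges = [0.5487, 3.0600, 3.7891]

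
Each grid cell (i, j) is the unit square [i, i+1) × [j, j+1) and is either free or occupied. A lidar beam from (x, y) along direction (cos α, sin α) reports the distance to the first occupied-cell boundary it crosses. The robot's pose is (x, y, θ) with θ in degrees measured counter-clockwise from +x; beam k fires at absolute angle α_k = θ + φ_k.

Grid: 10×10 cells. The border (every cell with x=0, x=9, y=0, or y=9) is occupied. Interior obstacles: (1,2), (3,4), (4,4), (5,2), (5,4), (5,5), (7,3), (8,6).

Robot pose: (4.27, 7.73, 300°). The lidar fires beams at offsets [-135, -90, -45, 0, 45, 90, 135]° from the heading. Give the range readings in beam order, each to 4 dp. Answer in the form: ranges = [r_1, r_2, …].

ranges = [3.3854, 3.7759, 2.8263, 1.9976, 3.8616, 2.5400, 1.3148]

beam 1: φ=-135°, α=165°
  direction (-0.9659, 0.2588); cell (4,7); t to first gridline: x 0.2795, y 1.0432 (then +1.0353 / +3.8637)
    (3,7) via x @ 0.2795
    (3,8) via y @ 1.0432
    (2,8) via x @ 1.3148
    (1,8) via x @ 2.3501
    (0,8) via x @ 3.3854  # hit
  → r_1 = 3.3854
beam 2: φ=-90°, α=210°
  direction (-0.8660, -0.5000); cell (4,7); t to first gridline: x 0.3118, y 1.4600 (then +1.1547 / +2.0000)
    (3,7) via x @ 0.3118
    (3,6) via y @ 1.4600
    (2,6) via x @ 1.4665
    (1,6) via x @ 2.6212
    (1,5) via y @ 3.4600
    (0,5) via x @ 3.7759  # hit
  → r_2 = 3.7759
beam 3: φ=-45°, α=255°
  direction (-0.2588, -0.9659); cell (4,7); t to first gridline: x 1.0432, y 0.7558 (then +3.8637 / +1.0353)
    (4,6) via y @ 0.7558
    (3,6) via x @ 1.0432
    (3,5) via y @ 1.7910
    (3,4) via y @ 2.8263  # hit
  → r_3 = 2.8263
beam 4: φ=0°, α=300°
  direction (0.5000, -0.8660); cell (4,7); t to first gridline: x 1.4600, y 0.8429 (then +2.0000 / +1.1547)
    (4,6) via y @ 0.8429
    (5,6) via x @ 1.4600
    (5,5) via y @ 1.9976  # hit
  → r_4 = 1.9976
beam 5: φ=45°, α=345°
  direction (0.9659, -0.2588); cell (4,7); t to first gridline: x 0.7558, y 2.8205 (then +1.0353 / +3.8637)
    (5,7) via x @ 0.7558
    (6,7) via x @ 1.7910
    (6,6) via y @ 2.8205
    (7,6) via x @ 2.8263
    (8,6) via x @ 3.8616  # hit
  → r_5 = 3.8616
beam 6: φ=90°, α=30°
  direction (0.8660, 0.5000); cell (4,7); t to first gridline: x 0.8429, y 0.5400 (then +1.1547 / +2.0000)
    (4,8) via y @ 0.5400
    (5,8) via x @ 0.8429
    (6,8) via x @ 1.9976
    (6,9) via y @ 2.5400  # hit
  → r_6 = 2.5400
beam 7: φ=135°, α=75°
  direction (0.2588, 0.9659); cell (4,7); t to first gridline: x 2.8205, y 0.2795 (then +3.8637 / +1.0353)
    (4,8) via y @ 0.2795
    (4,9) via y @ 1.3148  # hit
  → r_7 = 1.3148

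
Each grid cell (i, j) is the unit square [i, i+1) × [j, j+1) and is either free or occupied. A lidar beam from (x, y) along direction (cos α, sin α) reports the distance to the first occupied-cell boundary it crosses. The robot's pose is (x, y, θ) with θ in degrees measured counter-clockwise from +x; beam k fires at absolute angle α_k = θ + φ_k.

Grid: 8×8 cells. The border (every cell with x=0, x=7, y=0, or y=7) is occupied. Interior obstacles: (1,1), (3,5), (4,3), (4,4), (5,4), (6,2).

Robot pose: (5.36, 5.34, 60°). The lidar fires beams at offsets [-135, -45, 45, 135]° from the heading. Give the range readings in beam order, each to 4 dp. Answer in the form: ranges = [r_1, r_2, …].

ranges = [0.3520, 1.6979, 1.7186, 1.3137]

beam 1: φ=-135°, α=285°
  d=(0.2588,-0.9659)  start (5,5)  tX=2.4728 tY=0.3520  stride 1/|dx|=3.8637 1/|dy|=1.0353
    cross y-line → (5,4), t=0.3520 (wall)
  → r_1 = 0.3520
beam 2: φ=-45°, α=15°
  d=(0.9659,0.2588)  start (5,5)  tX=0.6626 tY=2.5500  stride 1/|dx|=1.0353 1/|dy|=3.8637
    cross x-line → (6,5), t=0.6626
    cross x-line → (7,5), t=1.6979 (wall)
  → r_2 = 1.6979
beam 3: φ=45°, α=105°
  d=(-0.2588,0.9659)  start (5,5)  tX=1.3909 tY=0.6833  stride 1/|dx|=3.8637 1/|dy|=1.0353
    cross y-line → (5,6), t=0.6833
    cross x-line → (4,6), t=1.3909
    cross y-line → (4,7), t=1.7186 (wall)
  → r_3 = 1.7186
beam 4: φ=135°, α=195°
  d=(-0.9659,-0.2588)  start (5,5)  tX=0.3727 tY=1.3137  stride 1/|dx|=1.0353 1/|dy|=3.8637
    cross x-line → (4,5), t=0.3727
    cross y-line → (4,4), t=1.3137 (wall)
  → r_4 = 1.3137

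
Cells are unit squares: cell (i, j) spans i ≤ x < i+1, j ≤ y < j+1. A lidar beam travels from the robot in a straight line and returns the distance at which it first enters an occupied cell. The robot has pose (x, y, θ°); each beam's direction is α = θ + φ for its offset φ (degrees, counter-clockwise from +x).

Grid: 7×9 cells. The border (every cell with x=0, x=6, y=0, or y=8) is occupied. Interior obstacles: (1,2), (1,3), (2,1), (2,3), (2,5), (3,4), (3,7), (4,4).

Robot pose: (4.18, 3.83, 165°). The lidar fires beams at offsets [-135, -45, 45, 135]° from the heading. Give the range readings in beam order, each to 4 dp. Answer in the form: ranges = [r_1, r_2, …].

ranges = [0.3400, 0.1963, 1.3625, 3.2678]

beam 1: φ=-135°, α=30°
  dir = (cos 30°, sin 30°) = (0.8660, 0.5000); from cell (4,3)
  next x-line at t=0.9469, next y-line at t=0.3400; Δt_x=1.1547, Δt_y=2.0000
    y: enter (4,4) at t=0.3400 ← occupied
  → r_1 = 0.3400
beam 2: φ=-45°, α=120°
  dir = (cos 120°, sin 120°) = (-0.5000, 0.8660); from cell (4,3)
  next x-line at t=0.3600, next y-line at t=0.1963; Δt_x=2.0000, Δt_y=1.1547
    y: enter (4,4) at t=0.1963 ← occupied
  → r_2 = 0.1963
beam 3: φ=45°, α=210°
  dir = (cos 210°, sin 210°) = (-0.8660, -0.5000); from cell (4,3)
  next x-line at t=0.2078, next y-line at t=1.6600; Δt_x=1.1547, Δt_y=2.0000
    x: enter (3,3) at t=0.2078
    x: enter (2,3) at t=1.3625 ← occupied
  → r_3 = 1.3625
beam 4: φ=135°, α=300°
  dir = (cos 300°, sin 300°) = (0.5000, -0.8660); from cell (4,3)
  next x-line at t=1.6400, next y-line at t=0.9584; Δt_x=2.0000, Δt_y=1.1547
    y: enter (4,2) at t=0.9584
    x: enter (5,2) at t=1.6400
    y: enter (5,1) at t=2.1131
    y: enter (5,0) at t=3.2678 ← occupied
  → r_4 = 3.2678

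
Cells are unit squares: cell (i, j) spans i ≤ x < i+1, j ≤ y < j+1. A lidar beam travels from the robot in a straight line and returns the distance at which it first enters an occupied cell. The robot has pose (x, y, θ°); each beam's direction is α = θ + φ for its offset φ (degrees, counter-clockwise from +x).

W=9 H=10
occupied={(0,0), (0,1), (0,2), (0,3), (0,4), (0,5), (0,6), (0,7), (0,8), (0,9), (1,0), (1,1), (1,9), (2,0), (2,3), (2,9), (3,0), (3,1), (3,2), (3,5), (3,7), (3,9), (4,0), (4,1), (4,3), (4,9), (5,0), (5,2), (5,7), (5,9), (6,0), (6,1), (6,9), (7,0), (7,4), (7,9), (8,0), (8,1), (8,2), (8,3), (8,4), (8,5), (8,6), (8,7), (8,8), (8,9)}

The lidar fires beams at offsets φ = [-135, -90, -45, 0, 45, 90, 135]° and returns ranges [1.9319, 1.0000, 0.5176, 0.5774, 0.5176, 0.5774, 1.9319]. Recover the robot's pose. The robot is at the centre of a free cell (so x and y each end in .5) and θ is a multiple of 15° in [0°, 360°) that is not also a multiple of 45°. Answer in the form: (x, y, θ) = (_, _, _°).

Enumerate (i+0.5, j+0.5, θ) over the 44 free cells and 16 admissible headings. For each, cast all 7 beams and compare to the given ranges.
  (1.5, 6.5, 105°): beam 1 = 1.7321 ≠ 1.9319 ✗
  (1.5, 6.5, 15°): beam 1 = 1.0000 ≠ 1.9319 ✗
  (3.5, 4.5, 30°): beam 1 = 1.5529 ≠ 1.9319 ✗
  (7.5, 6.5, 255°): beam 1 = 2.8868 ≠ 1.9319 ✗
  …
  (1.5, 8.5, 120°): r_1=1.9319, r_2=1.0000, r_3=0.5176, r_4=0.5774, r_5=0.5176, r_6=0.5774, r_7=1.9319 — all match ✓
No second candidate reproduces the full scan.

(x, y, θ) = (1.5, 8.5, 120°)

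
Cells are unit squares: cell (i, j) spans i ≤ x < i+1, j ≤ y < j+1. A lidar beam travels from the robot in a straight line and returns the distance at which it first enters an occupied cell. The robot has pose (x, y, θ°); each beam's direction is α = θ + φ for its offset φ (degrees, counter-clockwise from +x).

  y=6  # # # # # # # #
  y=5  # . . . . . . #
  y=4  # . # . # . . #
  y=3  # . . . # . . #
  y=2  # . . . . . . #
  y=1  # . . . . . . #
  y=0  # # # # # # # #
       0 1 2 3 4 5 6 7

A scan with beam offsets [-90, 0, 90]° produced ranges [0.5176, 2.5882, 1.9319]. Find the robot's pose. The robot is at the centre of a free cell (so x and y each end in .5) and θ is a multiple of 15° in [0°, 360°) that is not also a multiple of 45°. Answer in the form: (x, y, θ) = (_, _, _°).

Candidates: 27 free-cell centres × 16 headings = 432 poses. Raycast each; keep the one whose scan matches to 4 dp.
  (5.5, 5.5, 120°): beam 1 = 1.0000 ≠ 0.5176 ✗
  (5.5, 5.5, 150°): beam 1 = 0.5774 ≠ 0.5176 ✗
  (4.5, 5.5, 285°): beam 1 = 1.9319 ≠ 0.5176 ✗
  …
  (3.5, 5.5, 195°): r_1=0.5176, r_2=2.5882, r_3=1.9319 — all match ✓
Unique over the lattice → pose = (3.5, 5.5, 195°).

(x, y, θ) = (3.5, 5.5, 195°)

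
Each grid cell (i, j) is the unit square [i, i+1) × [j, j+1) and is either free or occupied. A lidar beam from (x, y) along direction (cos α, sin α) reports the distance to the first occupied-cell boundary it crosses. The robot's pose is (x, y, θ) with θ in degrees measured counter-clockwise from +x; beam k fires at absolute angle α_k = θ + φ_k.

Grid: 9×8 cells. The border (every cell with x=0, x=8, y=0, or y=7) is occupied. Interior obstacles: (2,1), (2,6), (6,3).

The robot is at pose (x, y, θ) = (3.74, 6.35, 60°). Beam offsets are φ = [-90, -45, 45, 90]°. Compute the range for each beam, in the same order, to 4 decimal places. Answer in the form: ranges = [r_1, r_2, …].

ranges = [4.9190, 2.5114, 0.6729, 0.8545]

beam 1: φ=-90°, α=330°
  dir = (cos 330°, sin 330°) = (0.8660, -0.5000); from cell (3,6)
  next x-line at t=0.3002, next y-line at t=0.7000; Δt_x=1.1547, Δt_y=2.0000
    x: enter (4,6) at t=0.3002
    y: enter (4,5) at t=0.7000
    x: enter (5,5) at t=1.4549
    x: enter (6,5) at t=2.6096
    y: enter (6,4) at t=2.7000
    x: enter (7,4) at t=3.7643
    y: enter (7,3) at t=4.7000
    x: enter (8,3) at t=4.9190 ← occupied
  → r_1 = 4.9190
beam 2: φ=-45°, α=15°
  dir = (cos 15°, sin 15°) = (0.9659, 0.2588); from cell (3,6)
  next x-line at t=0.2692, next y-line at t=2.5114; Δt_x=1.0353, Δt_y=3.8637
    x: enter (4,6) at t=0.2692
    x: enter (5,6) at t=1.3044
    x: enter (6,6) at t=2.3397
    y: enter (6,7) at t=2.5114 ← occupied
  → r_2 = 2.5114
beam 3: φ=45°, α=105°
  dir = (cos 105°, sin 105°) = (-0.2588, 0.9659); from cell (3,6)
  next x-line at t=2.8591, next y-line at t=0.6729; Δt_x=3.8637, Δt_y=1.0353
    y: enter (3,7) at t=0.6729 ← occupied
  → r_3 = 0.6729
beam 4: φ=90°, α=150°
  dir = (cos 150°, sin 150°) = (-0.8660, 0.5000); from cell (3,6)
  next x-line at t=0.8545, next y-line at t=1.3000; Δt_x=1.1547, Δt_y=2.0000
    x: enter (2,6) at t=0.8545 ← occupied
  → r_4 = 0.8545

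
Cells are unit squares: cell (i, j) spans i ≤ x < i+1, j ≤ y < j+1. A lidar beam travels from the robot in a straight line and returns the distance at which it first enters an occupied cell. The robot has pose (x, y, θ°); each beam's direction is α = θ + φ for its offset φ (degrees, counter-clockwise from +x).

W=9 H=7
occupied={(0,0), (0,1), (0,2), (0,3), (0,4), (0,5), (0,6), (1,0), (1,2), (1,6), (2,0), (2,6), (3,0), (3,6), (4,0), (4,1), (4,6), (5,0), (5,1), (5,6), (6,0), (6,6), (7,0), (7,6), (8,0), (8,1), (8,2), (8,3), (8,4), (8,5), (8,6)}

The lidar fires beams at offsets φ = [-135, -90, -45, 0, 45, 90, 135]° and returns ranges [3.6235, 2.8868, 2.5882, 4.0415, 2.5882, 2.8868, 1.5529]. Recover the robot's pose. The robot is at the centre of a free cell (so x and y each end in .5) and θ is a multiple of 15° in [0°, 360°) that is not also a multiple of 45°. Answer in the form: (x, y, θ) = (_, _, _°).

The pose lattice has 32·16 = 512 candidates. Test each by forward raycasting.
  (3.5, 2.5, 345°): beam 1 = 2.8868 ≠ 3.6235 ✗
  (3.5, 4.5, 150°): beam 1 = 4.6587 ≠ 3.6235 ✗
  (5.5, 5.5, 120°): beam 1 = 2.5882 ≠ 3.6235 ✗
  …
  (4.5, 3.5, 150°): r_1=3.6235, r_2=2.8868, r_3=2.5882, r_4=4.0415, r_5=2.5882, r_6=2.8868, r_7=1.5529 — all match ✓
Only this pose fits every beam.

(x, y, θ) = (4.5, 3.5, 150°)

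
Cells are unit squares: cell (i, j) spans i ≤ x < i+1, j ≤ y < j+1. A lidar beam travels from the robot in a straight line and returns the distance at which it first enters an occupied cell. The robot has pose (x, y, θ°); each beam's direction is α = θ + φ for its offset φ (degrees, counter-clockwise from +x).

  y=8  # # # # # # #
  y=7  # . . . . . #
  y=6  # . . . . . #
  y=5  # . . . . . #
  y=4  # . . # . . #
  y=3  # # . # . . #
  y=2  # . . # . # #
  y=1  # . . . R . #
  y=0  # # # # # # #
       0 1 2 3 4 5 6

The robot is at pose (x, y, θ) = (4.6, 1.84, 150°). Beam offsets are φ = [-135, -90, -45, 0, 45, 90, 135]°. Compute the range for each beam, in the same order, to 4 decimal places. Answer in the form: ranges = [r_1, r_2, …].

ranges = [0.6182, 0.8000, 2.3182, 0.6928, 3.2455, 0.9699, 0.8696]

beam 1: φ=-135°, α=15°
  cosα=0.9659 sinα=0.2588 | (4,1) | tMaxX 0.4141 tMaxY 0.6182 | tΔX 1.0353 tΔY 3.8637
    t=0.4141 [x] (5,1)
    t=0.6182 [y] (5,2) — stop
  → r_1 = 0.6182
beam 2: φ=-90°, α=60°
  cosα=0.5000 sinα=0.8660 | (4,1) | tMaxX 0.8000 tMaxY 0.1848 | tΔX 2.0000 tΔY 1.1547
    t=0.1848 [y] (4,2)
    t=0.8000 [x] (5,2) — stop
  → r_2 = 0.8000
beam 3: φ=-45°, α=105°
  cosα=-0.2588 sinα=0.9659 | (4,1) | tMaxX 2.3182 tMaxY 0.1656 | tΔX 3.8637 tΔY 1.0353
    t=0.1656 [y] (4,2)
    t=1.2009 [y] (4,3)
    t=2.2362 [y] (4,4)
    t=2.3182 [x] (3,4) — stop
  → r_3 = 2.3182
beam 4: φ=0°, α=150°
  cosα=-0.8660 sinα=0.5000 | (4,1) | tMaxX 0.6928 tMaxY 0.3200 | tΔX 1.1547 tΔY 2.0000
    t=0.3200 [y] (4,2)
    t=0.6928 [x] (3,2) — stop
  → r_4 = 0.6928
beam 5: φ=45°, α=195°
  cosα=-0.9659 sinα=-0.2588 | (4,1) | tMaxX 0.6212 tMaxY 3.2455 | tΔX 1.0353 tΔY 3.8637
    t=0.6212 [x] (3,1)
    t=1.6564 [x] (2,1)
    t=2.6917 [x] (1,1)
    t=3.2455 [y] (1,0) — stop
  → r_5 = 3.2455
beam 6: φ=90°, α=240°
  cosα=-0.5000 sinα=-0.8660 | (4,1) | tMaxX 1.2000 tMaxY 0.9699 | tΔX 2.0000 tΔY 1.1547
    t=0.9699 [y] (4,0) — stop
  → r_6 = 0.9699
beam 7: φ=135°, α=285°
  cosα=0.2588 sinα=-0.9659 | (4,1) | tMaxX 1.5455 tMaxY 0.8696 | tΔX 3.8637 tΔY 1.0353
    t=0.8696 [y] (4,0) — stop
  → r_7 = 0.8696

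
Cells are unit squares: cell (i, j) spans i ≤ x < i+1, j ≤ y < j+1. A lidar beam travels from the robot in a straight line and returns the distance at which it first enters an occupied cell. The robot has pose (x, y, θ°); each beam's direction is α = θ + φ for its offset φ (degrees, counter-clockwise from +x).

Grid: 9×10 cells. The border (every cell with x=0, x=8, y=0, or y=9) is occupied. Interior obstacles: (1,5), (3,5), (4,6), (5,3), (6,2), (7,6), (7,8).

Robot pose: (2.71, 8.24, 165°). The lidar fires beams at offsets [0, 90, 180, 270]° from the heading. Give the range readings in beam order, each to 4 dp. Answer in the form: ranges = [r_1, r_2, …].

beam 1: φ=0°, α=165°
  cosα=-0.9659 sinα=0.2588 | (2,8) | tMaxX 0.7350 tMaxY 2.9364 | tΔX 1.0353 tΔY 3.8637
    t=0.7350 [x] (1,8)
    t=1.7703 [x] (0,8) — stop
  → r_1 = 1.7703
beam 2: φ=90°, α=255°
  cosα=-0.2588 sinα=-0.9659 | (2,8) | tMaxX 2.7432 tMaxY 0.2485 | tΔX 3.8637 tΔY 1.0353
    t=0.2485 [y] (2,7)
    t=1.2837 [y] (2,6)
    t=2.3190 [y] (2,5)
    t=2.7432 [x] (1,5) — stop
  → r_2 = 2.7432
beam 3: φ=180°, α=345°
  cosα=0.9659 sinα=-0.2588 | (2,8) | tMaxX 0.3002 tMaxY 0.9273 | tΔX 1.0353 tΔY 3.8637
    t=0.3002 [x] (3,8)
    t=0.9273 [y] (3,7)
    t=1.3355 [x] (4,7)
    t=2.3708 [x] (5,7)
    t=3.4061 [x] (6,7)
    t=4.4413 [x] (7,7)
    t=4.7910 [y] (7,6) — stop
  → r_3 = 4.7910
beam 4: φ=270°, α=75°
  cosα=0.2588 sinα=0.9659 | (2,8) | tMaxX 1.1205 tMaxY 0.7868 | tΔX 3.8637 tΔY 1.0353
    t=0.7868 [y] (2,9) — stop
  → r_4 = 0.7868

ranges = [1.7703, 2.7432, 4.7910, 0.7868]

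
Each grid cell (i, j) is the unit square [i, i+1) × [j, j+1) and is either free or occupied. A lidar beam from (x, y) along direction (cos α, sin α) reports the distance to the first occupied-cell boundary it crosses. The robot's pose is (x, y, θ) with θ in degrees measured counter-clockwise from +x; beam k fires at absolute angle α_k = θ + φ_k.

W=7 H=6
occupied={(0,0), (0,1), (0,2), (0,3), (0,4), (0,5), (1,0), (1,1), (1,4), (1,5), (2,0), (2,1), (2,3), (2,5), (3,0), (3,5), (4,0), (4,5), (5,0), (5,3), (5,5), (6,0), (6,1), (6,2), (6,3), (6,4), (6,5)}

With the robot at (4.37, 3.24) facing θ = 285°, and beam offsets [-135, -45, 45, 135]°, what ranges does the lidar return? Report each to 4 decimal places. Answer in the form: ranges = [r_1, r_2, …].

beam 1: φ=-135°, α=150°
  cosα=-0.8660 sinα=0.5000 | (4,3) | tMaxX 0.4272 tMaxY 1.5200 | tΔX 1.1547 tΔY 2.0000
    t=0.4272 [x] (3,3)
    t=1.5200 [y] (3,4)
    t=1.5819 [x] (2,4)
    t=2.7366 [x] (1,4) — stop
  → r_1 = 2.7366
beam 2: φ=-45°, α=240°
  cosα=-0.5000 sinα=-0.8660 | (4,3) | tMaxX 0.7400 tMaxY 0.2771 | tΔX 2.0000 tΔY 1.1547
    t=0.2771 [y] (4,2)
    t=0.7400 [x] (3,2)
    t=1.4318 [y] (3,1)
    t=2.5865 [y] (3,0) — stop
  → r_2 = 2.5865
beam 3: φ=45°, α=330°
  cosα=0.8660 sinα=-0.5000 | (4,3) | tMaxX 0.7275 tMaxY 0.4800 | tΔX 1.1547 tΔY 2.0000
    t=0.4800 [y] (4,2)
    t=0.7275 [x] (5,2)
    t=1.8822 [x] (6,2) — stop
  → r_3 = 1.8822
beam 4: φ=135°, α=60°
  cosα=0.5000 sinα=0.8660 | (4,3) | tMaxX 1.2600 tMaxY 0.8776 | tΔX 2.0000 tΔY 1.1547
    t=0.8776 [y] (4,4)
    t=1.2600 [x] (5,4)
    t=2.0323 [y] (5,5) — stop
  → r_4 = 2.0323

ranges = [2.7366, 2.5865, 1.8822, 2.0323]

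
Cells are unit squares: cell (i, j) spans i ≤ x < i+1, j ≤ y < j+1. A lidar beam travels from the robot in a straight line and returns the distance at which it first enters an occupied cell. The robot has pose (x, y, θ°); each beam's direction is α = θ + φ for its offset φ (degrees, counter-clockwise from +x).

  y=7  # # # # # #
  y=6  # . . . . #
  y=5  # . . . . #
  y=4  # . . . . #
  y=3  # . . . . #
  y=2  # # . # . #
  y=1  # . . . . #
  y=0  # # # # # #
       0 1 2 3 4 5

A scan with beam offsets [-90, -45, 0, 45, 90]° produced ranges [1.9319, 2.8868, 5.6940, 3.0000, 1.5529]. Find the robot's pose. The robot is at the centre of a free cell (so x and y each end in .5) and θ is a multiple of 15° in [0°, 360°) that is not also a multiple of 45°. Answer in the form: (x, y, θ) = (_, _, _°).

(x, y, θ) = (3.5, 6.5, 255°)

The pose lattice has 22·16 = 352 candidates. Test each by forward raycasting.
  (4.5, 1.5, 255°): beam 1 = 2.5882 ≠ 1.9319 ✗
  (2.5, 5.5, 105°): beam 1 = 2.5882 ≠ 1.9319 ✗
  (3.5, 1.5, 345°): beam 1 = 0.5176 ≠ 1.9319 ✗
  (3.5, 5.5, 120°): beam 1 = 1.7321 ≠ 1.9319 ✗
  (4.5, 6.5, 30°): beam 1 = 1.0000 ≠ 1.9319 ✗
  …
  (3.5, 6.5, 255°): r_1=1.9319, r_2=2.8868, r_3=5.6940, r_4=3.0000, r_5=1.5529 — all match ✓
Unique over the lattice → pose = (3.5, 6.5, 255°).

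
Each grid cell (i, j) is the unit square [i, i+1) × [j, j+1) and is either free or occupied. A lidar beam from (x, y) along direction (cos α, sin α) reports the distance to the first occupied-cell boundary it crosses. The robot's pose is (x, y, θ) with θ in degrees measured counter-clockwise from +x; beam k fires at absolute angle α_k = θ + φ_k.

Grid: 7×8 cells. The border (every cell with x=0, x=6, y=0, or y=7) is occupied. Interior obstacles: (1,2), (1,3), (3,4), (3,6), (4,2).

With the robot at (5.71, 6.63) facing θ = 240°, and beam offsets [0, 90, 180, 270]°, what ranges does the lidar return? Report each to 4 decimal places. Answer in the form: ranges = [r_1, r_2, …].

ranges = [6.5010, 0.3349, 0.4272, 0.7400]

beam 1: φ=0°, α=240°
  direction (-0.5000, -0.8660); cell (5,6); t to first gridline: x 1.4200, y 0.7275 (then +2.0000 / +1.1547)
    (5,5) via y @ 0.7275
    (4,5) via x @ 1.4200
    (4,4) via y @ 1.8822
    (4,3) via y @ 3.0369
    (3,3) via x @ 3.4200
    (3,2) via y @ 4.1916
    (3,1) via y @ 5.3463
    (2,1) via x @ 5.4200
    (2,0) via y @ 6.5010  # hit
  → r_1 = 6.5010
beam 2: φ=90°, α=330°
  direction (0.8660, -0.5000); cell (5,6); t to first gridline: x 0.3349, y 1.2600 (then +1.1547 / +2.0000)
    (6,6) via x @ 0.3349  # hit
  → r_2 = 0.3349
beam 3: φ=180°, α=60°
  direction (0.5000, 0.8660); cell (5,6); t to first gridline: x 0.5800, y 0.4272 (then +2.0000 / +1.1547)
    (5,7) via y @ 0.4272  # hit
  → r_3 = 0.4272
beam 4: φ=270°, α=150°
  direction (-0.8660, 0.5000); cell (5,6); t to first gridline: x 0.8198, y 0.7400 (then +1.1547 / +2.0000)
    (5,7) via y @ 0.7400  # hit
  → r_4 = 0.7400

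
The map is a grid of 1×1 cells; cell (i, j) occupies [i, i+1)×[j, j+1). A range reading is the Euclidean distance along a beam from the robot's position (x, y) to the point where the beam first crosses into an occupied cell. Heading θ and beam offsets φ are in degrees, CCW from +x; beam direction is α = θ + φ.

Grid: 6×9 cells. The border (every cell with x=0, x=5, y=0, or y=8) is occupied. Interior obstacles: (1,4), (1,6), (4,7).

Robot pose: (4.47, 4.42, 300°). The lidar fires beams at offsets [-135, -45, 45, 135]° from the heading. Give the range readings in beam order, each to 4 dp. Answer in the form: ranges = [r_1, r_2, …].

ranges = [3.5924, 3.5406, 0.5487, 2.0478]

beam 1: φ=-135°, α=165°
  dir = (cos 165°, sin 165°) = (-0.9659, 0.2588); from cell (4,4)
  next x-line at t=0.4866, next y-line at t=2.2409; Δt_x=1.0353, Δt_y=3.8637
    x: enter (3,4) at t=0.4866
    x: enter (2,4) at t=1.5219
    y: enter (2,5) at t=2.2409
    x: enter (1,5) at t=2.5571
    x: enter (0,5) at t=3.5924 ← occupied
  → r_1 = 3.5924
beam 2: φ=-45°, α=255°
  dir = (cos 255°, sin 255°) = (-0.2588, -0.9659); from cell (4,4)
  next x-line at t=1.8159, next y-line at t=0.4348; Δt_x=3.8637, Δt_y=1.0353
    y: enter (4,3) at t=0.4348
    y: enter (4,2) at t=1.4701
    x: enter (3,2) at t=1.8159
    y: enter (3,1) at t=2.5054
    y: enter (3,0) at t=3.5406 ← occupied
  → r_2 = 3.5406
beam 3: φ=45°, α=345°
  dir = (cos 345°, sin 345°) = (0.9659, -0.2588); from cell (4,4)
  next x-line at t=0.5487, next y-line at t=1.6228; Δt_x=1.0353, Δt_y=3.8637
    x: enter (5,4) at t=0.5487 ← occupied
  → r_3 = 0.5487
beam 4: φ=135°, α=75°
  dir = (cos 75°, sin 75°) = (0.2588, 0.9659); from cell (4,4)
  next x-line at t=2.0478, next y-line at t=0.6005; Δt_x=3.8637, Δt_y=1.0353
    y: enter (4,5) at t=0.6005
    y: enter (4,6) at t=1.6357
    x: enter (5,6) at t=2.0478 ← occupied
  → r_4 = 2.0478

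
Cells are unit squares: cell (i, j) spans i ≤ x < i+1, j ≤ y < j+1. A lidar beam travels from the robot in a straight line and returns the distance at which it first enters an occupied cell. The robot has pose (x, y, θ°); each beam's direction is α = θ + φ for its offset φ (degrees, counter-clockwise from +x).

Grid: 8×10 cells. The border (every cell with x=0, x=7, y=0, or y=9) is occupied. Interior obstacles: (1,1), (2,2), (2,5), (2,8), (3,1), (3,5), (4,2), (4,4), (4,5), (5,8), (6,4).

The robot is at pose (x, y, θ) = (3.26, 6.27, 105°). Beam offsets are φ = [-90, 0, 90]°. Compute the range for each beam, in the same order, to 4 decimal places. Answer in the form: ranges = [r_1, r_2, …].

ranges = [3.8719, 1.7910, 1.0432]

beam 1: φ=-90°, α=15°
  direction (0.9659, 0.2588); cell (3,6); t to first gridline: x 0.7661, y 2.8205 (then +1.0353 / +3.8637)
    (4,6) via x @ 0.7661
    (5,6) via x @ 1.8014
    (5,7) via y @ 2.8205
    (6,7) via x @ 2.8367
    (7,7) via x @ 3.8719  # hit
  → r_1 = 3.8719
beam 2: φ=0°, α=105°
  direction (-0.2588, 0.9659); cell (3,6); t to first gridline: x 1.0046, y 0.7558 (then +3.8637 / +1.0353)
    (3,7) via y @ 0.7558
    (2,7) via x @ 1.0046
    (2,8) via y @ 1.7910  # hit
  → r_2 = 1.7910
beam 3: φ=90°, α=195°
  direction (-0.9659, -0.2588); cell (3,6); t to first gridline: x 0.2692, y 1.0432 (then +1.0353 / +3.8637)
    (2,6) via x @ 0.2692
    (2,5) via y @ 1.0432  # hit
  → r_3 = 1.0432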